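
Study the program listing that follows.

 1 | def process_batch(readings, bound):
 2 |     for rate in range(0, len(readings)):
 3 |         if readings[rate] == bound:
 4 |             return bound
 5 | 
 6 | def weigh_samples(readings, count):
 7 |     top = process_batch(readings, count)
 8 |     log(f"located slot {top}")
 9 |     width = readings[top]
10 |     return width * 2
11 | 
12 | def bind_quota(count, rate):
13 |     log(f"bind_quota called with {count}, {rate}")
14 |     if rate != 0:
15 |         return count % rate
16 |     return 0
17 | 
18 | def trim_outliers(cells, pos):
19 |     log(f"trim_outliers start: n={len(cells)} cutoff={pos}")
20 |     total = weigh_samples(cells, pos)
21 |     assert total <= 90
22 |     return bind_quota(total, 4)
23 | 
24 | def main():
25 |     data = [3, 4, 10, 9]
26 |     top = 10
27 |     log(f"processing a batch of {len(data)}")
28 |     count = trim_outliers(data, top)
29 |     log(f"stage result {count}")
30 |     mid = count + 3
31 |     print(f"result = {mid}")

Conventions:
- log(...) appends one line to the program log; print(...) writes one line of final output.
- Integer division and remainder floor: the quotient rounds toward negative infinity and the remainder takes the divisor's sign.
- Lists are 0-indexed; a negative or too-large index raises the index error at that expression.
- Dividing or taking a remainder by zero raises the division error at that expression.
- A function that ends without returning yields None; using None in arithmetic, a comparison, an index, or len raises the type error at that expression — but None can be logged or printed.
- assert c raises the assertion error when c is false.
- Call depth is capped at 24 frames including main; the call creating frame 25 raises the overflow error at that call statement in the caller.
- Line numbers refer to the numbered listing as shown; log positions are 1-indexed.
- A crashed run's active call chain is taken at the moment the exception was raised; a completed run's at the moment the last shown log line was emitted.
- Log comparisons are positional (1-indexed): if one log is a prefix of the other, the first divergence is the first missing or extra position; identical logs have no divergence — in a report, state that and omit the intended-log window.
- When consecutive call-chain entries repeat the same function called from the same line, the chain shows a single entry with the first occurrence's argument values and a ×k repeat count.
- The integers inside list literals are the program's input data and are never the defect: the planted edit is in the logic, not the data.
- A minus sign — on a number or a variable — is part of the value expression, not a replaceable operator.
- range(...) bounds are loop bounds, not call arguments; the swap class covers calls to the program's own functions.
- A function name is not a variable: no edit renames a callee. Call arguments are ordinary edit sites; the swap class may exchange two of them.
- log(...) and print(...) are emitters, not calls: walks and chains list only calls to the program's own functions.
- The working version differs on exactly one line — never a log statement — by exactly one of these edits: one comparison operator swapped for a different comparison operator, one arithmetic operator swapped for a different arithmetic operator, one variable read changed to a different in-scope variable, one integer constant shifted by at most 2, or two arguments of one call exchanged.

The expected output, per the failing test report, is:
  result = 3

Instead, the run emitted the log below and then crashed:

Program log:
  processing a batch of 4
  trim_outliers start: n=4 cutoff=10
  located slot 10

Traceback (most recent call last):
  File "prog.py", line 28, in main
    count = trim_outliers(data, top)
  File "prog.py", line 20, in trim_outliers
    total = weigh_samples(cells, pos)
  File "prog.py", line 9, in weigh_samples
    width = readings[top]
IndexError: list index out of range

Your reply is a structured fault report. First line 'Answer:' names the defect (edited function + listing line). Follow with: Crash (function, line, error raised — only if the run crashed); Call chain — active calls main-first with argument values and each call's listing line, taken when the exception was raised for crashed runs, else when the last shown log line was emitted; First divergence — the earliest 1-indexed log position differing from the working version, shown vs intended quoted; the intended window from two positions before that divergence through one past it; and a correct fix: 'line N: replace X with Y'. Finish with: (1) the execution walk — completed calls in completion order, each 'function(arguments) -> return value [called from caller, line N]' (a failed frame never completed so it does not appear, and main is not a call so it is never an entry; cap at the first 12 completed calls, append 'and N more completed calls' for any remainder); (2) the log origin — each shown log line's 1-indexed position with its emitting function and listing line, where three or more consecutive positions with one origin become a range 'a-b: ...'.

Answer: the defect is in process_batch at line 4.
The tell: Everything matches until log position 3, which reads 'located slot 10' in place of 'located slot 2'.
Crash: weigh_samples, line 9, IndexError.
Call chain: main -> trim_outliers([3, 4, 10, 9], 10) (called at line 28) -> weigh_samples([3, 4, 10, 9], 10) (called at line 20).
First divergence: position 3; shown 'located slot 10' vs intended 'located slot 2'.
Intended log window:
  1: processing a batch of 4
  2: trim_outliers start: n=4 cutoff=10
  3: located slot 2
  4: bind_quota called with 20, 4
Execution walk:
  process_batch([3, 4, 10, 9], 10) -> 10  [called from weigh_samples, line 7]
Log origin:
  1: from main, line 27
  2: from trim_outliers, line 19
  3: from weigh_samples, line 8
A correct fix: line 4: replace `bound` with `rate`.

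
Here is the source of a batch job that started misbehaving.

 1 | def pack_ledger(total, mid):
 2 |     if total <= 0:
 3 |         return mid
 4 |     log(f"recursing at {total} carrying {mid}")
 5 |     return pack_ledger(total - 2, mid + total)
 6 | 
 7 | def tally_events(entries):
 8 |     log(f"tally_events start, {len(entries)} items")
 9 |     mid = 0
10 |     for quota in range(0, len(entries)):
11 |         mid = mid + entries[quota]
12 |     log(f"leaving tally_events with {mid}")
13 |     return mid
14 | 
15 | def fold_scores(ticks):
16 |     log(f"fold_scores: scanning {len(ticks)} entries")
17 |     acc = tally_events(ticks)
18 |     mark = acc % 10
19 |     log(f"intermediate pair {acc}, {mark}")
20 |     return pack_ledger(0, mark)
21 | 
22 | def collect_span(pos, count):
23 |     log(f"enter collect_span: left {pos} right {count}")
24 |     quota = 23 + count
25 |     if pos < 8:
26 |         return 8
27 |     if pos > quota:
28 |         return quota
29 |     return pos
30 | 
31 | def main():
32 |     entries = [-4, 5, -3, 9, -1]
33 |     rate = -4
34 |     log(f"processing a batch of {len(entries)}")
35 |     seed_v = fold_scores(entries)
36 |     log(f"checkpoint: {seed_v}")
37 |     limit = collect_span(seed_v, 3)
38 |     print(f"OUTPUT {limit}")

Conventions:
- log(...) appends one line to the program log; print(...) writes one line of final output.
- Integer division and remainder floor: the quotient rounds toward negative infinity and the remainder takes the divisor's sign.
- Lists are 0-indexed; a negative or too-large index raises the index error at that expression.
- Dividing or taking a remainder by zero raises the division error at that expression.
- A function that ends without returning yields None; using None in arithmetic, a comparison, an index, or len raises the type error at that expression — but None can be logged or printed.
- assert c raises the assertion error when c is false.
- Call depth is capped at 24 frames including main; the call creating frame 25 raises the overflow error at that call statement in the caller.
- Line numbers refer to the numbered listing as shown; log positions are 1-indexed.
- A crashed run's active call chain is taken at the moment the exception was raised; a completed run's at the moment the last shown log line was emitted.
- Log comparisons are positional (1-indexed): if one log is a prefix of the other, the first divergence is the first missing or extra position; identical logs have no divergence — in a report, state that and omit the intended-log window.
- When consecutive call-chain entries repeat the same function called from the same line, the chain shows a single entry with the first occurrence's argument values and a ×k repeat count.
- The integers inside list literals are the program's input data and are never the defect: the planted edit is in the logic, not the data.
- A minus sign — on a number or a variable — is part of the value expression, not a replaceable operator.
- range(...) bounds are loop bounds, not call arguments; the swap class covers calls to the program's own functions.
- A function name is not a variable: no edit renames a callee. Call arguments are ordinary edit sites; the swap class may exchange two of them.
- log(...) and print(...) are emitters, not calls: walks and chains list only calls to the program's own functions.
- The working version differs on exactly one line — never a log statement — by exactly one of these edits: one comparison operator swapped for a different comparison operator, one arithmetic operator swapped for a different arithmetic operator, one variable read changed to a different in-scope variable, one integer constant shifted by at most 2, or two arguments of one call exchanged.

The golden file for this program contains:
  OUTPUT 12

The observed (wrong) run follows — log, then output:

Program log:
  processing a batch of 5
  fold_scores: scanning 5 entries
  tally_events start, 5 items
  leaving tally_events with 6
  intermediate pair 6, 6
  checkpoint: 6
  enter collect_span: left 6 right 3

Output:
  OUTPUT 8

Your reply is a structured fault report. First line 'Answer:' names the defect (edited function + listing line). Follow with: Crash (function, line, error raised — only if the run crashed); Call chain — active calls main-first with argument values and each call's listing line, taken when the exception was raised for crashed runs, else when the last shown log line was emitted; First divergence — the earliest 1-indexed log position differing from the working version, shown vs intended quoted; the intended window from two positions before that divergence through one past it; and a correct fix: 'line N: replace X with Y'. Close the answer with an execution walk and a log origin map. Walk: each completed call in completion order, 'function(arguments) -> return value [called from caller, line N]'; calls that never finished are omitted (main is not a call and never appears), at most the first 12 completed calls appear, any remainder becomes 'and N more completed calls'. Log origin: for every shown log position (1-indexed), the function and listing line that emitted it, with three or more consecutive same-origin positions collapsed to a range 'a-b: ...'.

Answer: the defect is in fold_scores at line 20.
Key fact: At log position 6 the runs split — shown 'checkpoint: 6', but the working version logs 'recursing at 6 carrying 0'.
Call chain: main -> collect_span(6, 3) (called at line 37).
First divergence: position 6; shown 'checkpoint: 6' vs intended 'recursing at 6 carrying 0'.
Intended log window:
  4: leaving tally_events with 6
  5: intermediate pair 6, 6
  6: recursing at 6 carrying 0
  7: recursing at 4 carrying 6
Execution walk:
  tally_events([-4, 5, -3, 9, -1]) -> 6  [called from fold_scores, line 17]
  pack_ledger(0, 6) -> 6  [called from fold_scores, line 20]
  fold_scores([-4, 5, -3, 9, -1]) -> 6  [called from main, line 35]
  collect_span(6, 3) -> 8  [called from main, line 37]
Origin of each log line:
  1: from main, line 34
  2: from fold_scores, line 16
  3: from tally_events, line 8
  4: from tally_events, line 12
  5: from fold_scores, line 19
  6: from main, line 36
  7: from collect_span, line 23
A correct fix: line 20: replace `pack_ledger(0, mark)` with `pack_ledger(mark, 0)`.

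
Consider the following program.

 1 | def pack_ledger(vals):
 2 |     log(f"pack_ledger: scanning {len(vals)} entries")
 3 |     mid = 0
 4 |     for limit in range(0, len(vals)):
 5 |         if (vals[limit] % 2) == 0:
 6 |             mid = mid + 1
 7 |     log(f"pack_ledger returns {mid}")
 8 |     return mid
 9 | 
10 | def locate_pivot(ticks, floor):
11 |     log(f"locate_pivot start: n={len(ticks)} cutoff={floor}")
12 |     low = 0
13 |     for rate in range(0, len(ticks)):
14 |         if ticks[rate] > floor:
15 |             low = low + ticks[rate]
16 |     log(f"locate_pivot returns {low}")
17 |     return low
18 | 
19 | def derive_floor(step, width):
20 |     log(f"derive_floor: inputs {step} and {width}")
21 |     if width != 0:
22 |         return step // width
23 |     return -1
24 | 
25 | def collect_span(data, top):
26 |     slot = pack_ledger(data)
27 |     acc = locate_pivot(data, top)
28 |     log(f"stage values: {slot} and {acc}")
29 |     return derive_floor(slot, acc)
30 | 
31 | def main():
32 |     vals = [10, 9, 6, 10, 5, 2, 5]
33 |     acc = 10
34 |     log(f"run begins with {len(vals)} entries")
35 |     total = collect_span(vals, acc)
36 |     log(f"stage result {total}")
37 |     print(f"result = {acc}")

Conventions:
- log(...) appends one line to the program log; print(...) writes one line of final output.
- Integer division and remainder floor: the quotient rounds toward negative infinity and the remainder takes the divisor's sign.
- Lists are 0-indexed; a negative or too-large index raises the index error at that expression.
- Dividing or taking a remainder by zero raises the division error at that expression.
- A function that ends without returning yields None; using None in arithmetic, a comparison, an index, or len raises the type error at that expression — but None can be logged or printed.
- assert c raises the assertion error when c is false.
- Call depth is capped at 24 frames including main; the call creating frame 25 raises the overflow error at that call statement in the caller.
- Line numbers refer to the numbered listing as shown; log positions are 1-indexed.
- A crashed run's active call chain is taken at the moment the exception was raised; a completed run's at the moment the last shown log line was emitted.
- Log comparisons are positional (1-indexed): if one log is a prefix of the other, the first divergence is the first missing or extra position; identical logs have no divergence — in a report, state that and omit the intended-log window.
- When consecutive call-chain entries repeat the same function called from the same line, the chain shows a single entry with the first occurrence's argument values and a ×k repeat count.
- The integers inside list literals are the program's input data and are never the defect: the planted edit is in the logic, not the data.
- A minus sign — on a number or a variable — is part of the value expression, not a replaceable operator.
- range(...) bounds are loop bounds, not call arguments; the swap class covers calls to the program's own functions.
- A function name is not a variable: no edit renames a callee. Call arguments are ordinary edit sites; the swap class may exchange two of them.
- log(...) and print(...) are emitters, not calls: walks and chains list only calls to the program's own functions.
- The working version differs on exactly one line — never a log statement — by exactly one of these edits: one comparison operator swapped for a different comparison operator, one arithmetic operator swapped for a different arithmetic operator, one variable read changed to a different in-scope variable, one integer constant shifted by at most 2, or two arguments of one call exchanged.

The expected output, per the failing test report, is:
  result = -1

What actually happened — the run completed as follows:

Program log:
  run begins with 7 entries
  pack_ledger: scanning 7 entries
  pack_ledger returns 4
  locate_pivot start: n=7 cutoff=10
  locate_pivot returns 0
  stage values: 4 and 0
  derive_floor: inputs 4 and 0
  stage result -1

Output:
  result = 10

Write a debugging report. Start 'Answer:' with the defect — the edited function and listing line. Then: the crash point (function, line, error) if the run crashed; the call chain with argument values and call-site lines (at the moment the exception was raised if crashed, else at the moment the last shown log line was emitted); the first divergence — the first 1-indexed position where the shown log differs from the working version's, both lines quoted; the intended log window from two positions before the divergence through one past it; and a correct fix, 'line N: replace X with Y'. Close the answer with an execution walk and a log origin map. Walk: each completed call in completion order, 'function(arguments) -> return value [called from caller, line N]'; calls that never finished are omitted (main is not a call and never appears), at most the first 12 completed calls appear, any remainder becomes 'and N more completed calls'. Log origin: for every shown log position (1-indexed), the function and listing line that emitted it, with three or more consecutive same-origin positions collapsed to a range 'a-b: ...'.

Answer: the defect is in main at line 37.
Core observation: No log line changed; the fault shows up purely in the output.
Call chain: main.
First divergence: none (the log streams are identical).
Execution walk:
  pack_ledger([10, 9, 6, 10, 5, 2, 5]) -> 4  [called from collect_span, line 26]
  locate_pivot([10, 9, 6, 10, 5, 2, 5], 10) -> 0  [called from collect_span, line 27]
  derive_floor(4, 0) -> -1  [called from collect_span, line 29]
  collect_span([10, 9, 6, 10, 5, 2, 5], 10) -> -1  [called from main, line 35]
Log origin:
  1: from main, line 34
  2: from pack_ledger, line 2
  3: from pack_ledger, line 7
  4: from locate_pivot, line 11
  5: from locate_pivot, line 16
  6: from collect_span, line 28
  7: from derive_floor, line 20
  8: from main, line 36
A correct fix: line 37: replace `acc` with `total`.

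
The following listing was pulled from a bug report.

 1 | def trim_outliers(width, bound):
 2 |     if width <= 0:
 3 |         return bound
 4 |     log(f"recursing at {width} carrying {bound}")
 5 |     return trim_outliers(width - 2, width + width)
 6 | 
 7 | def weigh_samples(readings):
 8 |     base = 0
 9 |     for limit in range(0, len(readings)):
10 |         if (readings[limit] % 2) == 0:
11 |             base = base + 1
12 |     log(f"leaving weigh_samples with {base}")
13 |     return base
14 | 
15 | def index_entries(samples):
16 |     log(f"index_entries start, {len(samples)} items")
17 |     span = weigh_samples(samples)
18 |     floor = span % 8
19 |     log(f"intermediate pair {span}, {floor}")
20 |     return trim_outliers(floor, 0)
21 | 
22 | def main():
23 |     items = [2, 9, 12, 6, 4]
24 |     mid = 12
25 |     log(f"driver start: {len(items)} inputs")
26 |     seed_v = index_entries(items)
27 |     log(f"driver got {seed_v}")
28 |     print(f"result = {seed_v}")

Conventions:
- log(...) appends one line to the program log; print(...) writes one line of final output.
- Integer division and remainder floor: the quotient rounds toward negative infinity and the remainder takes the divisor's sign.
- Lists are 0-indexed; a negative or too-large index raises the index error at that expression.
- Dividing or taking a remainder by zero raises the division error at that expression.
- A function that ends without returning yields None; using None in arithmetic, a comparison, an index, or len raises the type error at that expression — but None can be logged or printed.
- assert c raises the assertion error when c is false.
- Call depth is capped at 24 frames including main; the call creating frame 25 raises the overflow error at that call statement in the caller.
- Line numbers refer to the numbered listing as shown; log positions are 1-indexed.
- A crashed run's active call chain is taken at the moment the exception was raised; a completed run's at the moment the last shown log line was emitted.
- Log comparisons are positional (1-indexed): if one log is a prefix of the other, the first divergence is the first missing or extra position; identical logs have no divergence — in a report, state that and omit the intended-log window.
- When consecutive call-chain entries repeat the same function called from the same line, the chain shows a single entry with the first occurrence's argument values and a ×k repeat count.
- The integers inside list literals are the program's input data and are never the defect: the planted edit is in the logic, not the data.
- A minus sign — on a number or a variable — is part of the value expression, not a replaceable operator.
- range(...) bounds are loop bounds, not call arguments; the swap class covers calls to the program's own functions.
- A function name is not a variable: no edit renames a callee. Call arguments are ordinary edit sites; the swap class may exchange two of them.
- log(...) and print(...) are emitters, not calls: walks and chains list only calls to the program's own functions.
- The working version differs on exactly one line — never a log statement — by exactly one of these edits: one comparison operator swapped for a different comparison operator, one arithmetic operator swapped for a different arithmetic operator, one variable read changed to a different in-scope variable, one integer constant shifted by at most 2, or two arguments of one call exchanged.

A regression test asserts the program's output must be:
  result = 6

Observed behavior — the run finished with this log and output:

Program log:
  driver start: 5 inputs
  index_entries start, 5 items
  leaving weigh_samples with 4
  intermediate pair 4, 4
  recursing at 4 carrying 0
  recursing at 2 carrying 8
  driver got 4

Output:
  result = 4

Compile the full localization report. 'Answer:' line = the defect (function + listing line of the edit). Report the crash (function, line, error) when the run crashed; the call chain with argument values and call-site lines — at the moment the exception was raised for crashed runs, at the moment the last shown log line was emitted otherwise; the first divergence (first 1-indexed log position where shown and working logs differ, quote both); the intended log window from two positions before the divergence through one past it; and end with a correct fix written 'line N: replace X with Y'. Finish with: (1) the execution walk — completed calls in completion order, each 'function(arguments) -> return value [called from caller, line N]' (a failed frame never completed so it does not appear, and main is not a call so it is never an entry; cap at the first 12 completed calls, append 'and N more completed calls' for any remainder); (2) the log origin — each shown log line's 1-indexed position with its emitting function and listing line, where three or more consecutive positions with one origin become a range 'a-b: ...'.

Answer: the defect is in trim_outliers at line 5.
The tell: At log position 6 the runs split — shown 'recursing at 2 carrying 8', but the working version logs 'recursing at 2 carrying 4'.
Call chain: main.
First divergence: at position 6 the run shows 'recursing at 2 carrying 8' where the working version logs 'recursing at 2 carrying 4'.
Intended log window:
  4: intermediate pair 4, 4
  5: recursing at 4 carrying 0
  6: recursing at 2 carrying 4
  7: driver got 6
Execution walk:
  weigh_samples([2, 9, 12, 6, 4]) -> 4  [called from index_entries, line 17]
  trim_outliers(0, 4) -> 4  [called from trim_outliers, line 5]
  trim_outliers(2, 8) -> 4  [called from trim_outliers, line 5]
  trim_outliers(4, 0) -> 4  [called from index_entries, line 20]
  index_entries([2, 9, 12, 6, 4]) -> 4  [called from main, line 26]
Log origins:
  1 — main, line 25
  2 — index_entries, line 16
  3 — weigh_samples, line 12
  4 — index_entries, line 19
  5 — trim_outliers, line 4
  6 — trim_outliers, line 4
  7 — main, line 27
A correct fix: line 5: replace `width + width` with `bound + width`.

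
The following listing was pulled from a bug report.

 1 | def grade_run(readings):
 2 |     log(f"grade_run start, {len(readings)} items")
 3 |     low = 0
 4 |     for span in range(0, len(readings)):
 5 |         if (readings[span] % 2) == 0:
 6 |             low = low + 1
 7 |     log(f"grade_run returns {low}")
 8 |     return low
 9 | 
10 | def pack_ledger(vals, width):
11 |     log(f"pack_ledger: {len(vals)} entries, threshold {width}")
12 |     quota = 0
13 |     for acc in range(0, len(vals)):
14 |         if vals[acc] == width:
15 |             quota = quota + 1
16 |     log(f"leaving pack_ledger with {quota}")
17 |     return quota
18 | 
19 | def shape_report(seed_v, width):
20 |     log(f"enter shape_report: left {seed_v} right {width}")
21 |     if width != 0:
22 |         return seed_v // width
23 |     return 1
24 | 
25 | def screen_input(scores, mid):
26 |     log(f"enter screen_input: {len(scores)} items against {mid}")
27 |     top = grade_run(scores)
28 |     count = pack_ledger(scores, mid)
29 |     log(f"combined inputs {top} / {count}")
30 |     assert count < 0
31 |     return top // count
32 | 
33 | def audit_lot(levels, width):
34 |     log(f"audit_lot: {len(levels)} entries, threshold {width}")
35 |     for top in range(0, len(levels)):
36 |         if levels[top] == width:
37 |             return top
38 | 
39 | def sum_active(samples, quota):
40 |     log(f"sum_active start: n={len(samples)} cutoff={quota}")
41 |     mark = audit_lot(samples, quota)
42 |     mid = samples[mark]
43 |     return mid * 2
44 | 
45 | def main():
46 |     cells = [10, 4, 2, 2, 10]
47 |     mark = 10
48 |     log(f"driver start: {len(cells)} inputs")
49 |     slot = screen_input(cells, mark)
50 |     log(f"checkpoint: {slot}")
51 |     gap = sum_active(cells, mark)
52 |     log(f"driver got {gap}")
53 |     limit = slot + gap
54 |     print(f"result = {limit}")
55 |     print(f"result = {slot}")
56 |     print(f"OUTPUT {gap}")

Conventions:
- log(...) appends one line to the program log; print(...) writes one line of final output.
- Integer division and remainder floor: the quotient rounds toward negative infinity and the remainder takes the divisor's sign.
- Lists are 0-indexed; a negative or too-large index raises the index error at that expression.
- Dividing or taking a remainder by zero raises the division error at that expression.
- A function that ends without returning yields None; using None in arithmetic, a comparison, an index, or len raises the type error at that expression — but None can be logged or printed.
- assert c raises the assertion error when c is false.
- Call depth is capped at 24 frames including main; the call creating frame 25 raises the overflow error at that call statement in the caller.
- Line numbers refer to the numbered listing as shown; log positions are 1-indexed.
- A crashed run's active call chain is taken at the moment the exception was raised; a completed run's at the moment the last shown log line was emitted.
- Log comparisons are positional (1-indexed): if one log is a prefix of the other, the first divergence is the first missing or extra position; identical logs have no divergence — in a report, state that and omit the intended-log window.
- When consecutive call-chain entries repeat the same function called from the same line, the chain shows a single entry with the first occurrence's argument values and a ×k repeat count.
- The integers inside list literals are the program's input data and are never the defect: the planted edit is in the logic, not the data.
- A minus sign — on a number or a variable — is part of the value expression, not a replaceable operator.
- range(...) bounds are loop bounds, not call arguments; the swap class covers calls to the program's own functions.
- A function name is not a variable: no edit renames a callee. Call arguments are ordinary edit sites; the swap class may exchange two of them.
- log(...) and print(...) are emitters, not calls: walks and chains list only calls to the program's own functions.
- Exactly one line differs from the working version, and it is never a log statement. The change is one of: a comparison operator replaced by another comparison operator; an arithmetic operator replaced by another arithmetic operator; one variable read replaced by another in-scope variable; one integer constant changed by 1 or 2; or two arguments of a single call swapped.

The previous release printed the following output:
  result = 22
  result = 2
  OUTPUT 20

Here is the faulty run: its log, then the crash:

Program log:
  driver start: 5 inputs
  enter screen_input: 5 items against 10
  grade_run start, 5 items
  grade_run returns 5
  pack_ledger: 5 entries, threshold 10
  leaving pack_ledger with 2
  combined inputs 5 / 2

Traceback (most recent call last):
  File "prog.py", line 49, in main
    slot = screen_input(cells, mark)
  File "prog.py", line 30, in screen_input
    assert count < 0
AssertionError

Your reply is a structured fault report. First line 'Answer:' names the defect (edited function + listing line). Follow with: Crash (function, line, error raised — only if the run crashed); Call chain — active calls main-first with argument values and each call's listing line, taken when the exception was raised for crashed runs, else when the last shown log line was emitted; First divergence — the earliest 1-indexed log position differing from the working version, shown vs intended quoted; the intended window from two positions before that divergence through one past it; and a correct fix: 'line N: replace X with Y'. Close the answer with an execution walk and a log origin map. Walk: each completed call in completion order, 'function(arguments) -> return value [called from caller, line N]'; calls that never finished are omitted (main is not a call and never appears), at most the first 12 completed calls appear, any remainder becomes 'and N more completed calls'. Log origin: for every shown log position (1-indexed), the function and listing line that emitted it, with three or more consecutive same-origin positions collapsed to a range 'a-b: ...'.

Answer: the defect is in screen_input at line 30.
Core observation: The shown log is a 7-line prefix of the intended one, whose next entry is 'checkpoint: 2'.
Crash: screen_input, line 30, AssertionError.
Call chain: main -> screen_input([10, 4, 2, 2, 10], 10) (called at line 49).
First divergence: position 8 — the faulty run's log ends after 7 lines; the working version continues with 'checkpoint: 2'.
Intended log window:
  6: leaving pack_ledger with 2
  7: combined inputs 5 / 2
  8: checkpoint: 2
  9: sum_active start: n=5 cutoff=10
Execution walk:
  grade_run([10, 4, 2, 2, 10]) -> 5  [called from screen_input, line 27]
  pack_ledger([10, 4, 2, 2, 10], 10) -> 2  [called from screen_input, line 28]
Log origin:
  1: emitted by main (line 48)
  2: emitted by screen_input (line 26)
  3: emitted by grade_run (line 2)
  4: emitted by grade_run (line 7)
  5: emitted by pack_ledger (line 11)
  6: emitted by pack_ledger (line 16)
  7: emitted by screen_input (line 29)
A correct fix: line 30: replace `<` with `>`.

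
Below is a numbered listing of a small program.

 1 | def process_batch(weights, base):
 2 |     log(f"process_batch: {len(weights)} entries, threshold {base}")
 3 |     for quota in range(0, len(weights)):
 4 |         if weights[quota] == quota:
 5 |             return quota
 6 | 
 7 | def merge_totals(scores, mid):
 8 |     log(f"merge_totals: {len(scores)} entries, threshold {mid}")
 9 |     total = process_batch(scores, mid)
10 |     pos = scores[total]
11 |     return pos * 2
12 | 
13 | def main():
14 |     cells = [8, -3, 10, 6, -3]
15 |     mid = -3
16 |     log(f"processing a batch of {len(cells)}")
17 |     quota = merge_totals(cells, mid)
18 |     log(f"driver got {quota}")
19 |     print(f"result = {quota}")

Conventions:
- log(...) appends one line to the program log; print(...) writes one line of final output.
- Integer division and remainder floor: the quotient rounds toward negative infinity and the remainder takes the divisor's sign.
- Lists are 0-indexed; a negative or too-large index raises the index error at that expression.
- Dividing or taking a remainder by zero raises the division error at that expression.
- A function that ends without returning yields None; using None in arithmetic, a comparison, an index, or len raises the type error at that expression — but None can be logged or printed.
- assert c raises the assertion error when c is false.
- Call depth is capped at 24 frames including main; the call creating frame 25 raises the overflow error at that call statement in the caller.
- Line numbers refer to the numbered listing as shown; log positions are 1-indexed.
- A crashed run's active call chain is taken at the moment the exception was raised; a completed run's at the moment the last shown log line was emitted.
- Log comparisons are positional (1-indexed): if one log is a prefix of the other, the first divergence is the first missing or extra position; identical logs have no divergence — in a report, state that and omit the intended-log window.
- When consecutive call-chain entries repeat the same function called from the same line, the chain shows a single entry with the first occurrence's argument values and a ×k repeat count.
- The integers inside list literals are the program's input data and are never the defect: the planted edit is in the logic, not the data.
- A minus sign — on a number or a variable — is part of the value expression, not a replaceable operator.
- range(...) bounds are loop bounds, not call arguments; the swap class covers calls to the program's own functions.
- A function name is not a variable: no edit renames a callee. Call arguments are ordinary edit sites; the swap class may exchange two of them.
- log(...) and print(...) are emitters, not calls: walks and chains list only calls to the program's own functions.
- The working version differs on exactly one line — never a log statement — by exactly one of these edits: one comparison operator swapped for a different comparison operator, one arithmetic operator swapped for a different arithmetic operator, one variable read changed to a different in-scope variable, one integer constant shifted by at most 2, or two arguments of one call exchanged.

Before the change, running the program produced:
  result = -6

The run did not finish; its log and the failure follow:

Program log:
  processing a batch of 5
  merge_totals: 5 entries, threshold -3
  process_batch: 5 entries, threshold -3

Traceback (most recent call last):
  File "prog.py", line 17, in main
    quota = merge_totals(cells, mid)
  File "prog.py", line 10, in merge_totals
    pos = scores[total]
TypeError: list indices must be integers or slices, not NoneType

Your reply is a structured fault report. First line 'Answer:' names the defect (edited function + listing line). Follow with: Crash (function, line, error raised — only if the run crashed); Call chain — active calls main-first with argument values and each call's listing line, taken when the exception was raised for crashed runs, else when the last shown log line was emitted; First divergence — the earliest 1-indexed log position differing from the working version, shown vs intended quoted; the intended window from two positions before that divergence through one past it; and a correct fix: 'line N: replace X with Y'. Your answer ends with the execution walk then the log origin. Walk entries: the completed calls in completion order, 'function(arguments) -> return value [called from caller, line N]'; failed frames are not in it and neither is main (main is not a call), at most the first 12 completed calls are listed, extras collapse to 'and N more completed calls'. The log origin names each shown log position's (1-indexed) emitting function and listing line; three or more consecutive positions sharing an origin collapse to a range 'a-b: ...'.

Answer: the defect is in process_batch at line 4.
Key fact: After 3 matching log lines the faulty run goes silent, while the working version continues with 'driver got -6'.
Crash: merge_totals, line 10, TypeError.
Call chain: main -> merge_totals([8, -3, 10, 6, -3], -3) (called at line 17).
First divergence: position 4 (shown log ended at 3 lines; the working version continues: 'driver got -6').
Intended log window:
  2: merge_totals: 5 entries, threshold -3
  3: process_batch: 5 entries, threshold -3
  4: driver got -6
Execution walk:
  process_batch([8, -3, 10, 6, -3], -3) -> None  [called from merge_totals, line 9]
Log origins:
  1 — main, line 16
  2 — merge_totals, line 8
  3 — process_batch, line 2
A correct fix: line 4: replace `weights[quota] == quota` with `weights[quota] == base`.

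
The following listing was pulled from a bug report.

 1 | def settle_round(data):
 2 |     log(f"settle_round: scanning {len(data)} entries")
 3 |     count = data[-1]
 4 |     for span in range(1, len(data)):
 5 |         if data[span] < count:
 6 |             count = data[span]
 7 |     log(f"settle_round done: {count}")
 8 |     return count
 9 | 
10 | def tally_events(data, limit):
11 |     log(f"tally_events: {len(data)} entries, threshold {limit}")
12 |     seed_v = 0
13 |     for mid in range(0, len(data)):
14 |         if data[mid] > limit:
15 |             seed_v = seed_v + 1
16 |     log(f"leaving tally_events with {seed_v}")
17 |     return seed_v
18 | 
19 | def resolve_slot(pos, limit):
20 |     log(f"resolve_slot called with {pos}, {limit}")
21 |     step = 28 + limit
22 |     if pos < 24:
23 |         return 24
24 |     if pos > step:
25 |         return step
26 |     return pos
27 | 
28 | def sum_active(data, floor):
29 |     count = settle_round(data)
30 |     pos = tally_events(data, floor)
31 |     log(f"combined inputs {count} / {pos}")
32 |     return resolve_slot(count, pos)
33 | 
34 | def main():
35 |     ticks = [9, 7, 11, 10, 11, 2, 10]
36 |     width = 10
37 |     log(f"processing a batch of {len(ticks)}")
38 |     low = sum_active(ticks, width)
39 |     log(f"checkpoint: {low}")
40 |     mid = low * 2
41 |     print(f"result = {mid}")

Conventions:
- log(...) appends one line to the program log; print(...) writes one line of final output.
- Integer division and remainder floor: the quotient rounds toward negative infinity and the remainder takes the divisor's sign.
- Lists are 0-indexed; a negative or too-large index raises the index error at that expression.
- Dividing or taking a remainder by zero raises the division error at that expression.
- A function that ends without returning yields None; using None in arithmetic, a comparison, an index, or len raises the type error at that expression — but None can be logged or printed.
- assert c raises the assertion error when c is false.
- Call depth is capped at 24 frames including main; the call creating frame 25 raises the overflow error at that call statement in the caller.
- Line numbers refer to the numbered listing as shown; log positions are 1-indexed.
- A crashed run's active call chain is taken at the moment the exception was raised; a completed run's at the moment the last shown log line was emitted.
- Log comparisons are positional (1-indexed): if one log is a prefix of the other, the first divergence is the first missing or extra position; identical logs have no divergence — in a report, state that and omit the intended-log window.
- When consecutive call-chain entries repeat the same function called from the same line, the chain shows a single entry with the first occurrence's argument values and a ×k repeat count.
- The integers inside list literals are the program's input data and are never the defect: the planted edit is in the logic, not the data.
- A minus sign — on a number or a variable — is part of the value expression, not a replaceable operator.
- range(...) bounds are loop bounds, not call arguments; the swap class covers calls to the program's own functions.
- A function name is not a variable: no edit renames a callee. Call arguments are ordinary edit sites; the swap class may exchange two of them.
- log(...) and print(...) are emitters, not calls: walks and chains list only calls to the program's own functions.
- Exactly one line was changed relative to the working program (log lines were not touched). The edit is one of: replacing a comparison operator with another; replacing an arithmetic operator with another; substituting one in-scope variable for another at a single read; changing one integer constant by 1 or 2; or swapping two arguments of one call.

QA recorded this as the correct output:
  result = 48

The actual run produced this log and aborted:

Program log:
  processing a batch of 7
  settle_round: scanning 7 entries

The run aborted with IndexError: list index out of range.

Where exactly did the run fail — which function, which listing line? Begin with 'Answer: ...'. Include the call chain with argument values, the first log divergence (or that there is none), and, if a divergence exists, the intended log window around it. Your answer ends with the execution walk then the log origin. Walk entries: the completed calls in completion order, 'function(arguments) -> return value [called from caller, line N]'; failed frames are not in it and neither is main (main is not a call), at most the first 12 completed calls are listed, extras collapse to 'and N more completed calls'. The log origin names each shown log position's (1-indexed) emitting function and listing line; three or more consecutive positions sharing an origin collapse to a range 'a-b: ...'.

Answer: the error was raised in settle_round, line 3.
Key observation: Only 2 log lines were emitted before the run died; the intended continuation was 'settle_round done: 2'.
Call chain: main -> sum_active([9, 7, 11, 10, 11, 2, 10], 10) (called at line 38) -> settle_round([9, 7, 11, 10, 11, 2, 10]) (called at line 29).
First divergence: position 3 (shown log ended at 2 lines; the working version continues: 'settle_round done: 2').
Intended log window:
  1: processing a batch of 7
  2: settle_round: scanning 7 entries
  3: settle_round done: 2
  4: tally_events: 7 entries, threshold 10
Execution walk:
  (no call completed)
Log origin:
  1: logged in main at line 37
  2: logged in settle_round at line 2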